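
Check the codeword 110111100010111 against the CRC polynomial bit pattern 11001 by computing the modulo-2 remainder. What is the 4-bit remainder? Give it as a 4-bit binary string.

1000

Modulo-2 division of 110111100010111 by 11001:
  pos 0: 11011 XOR 11001 = 00010
  pos 3: 10110 XOR 11001 = 01111
  pos 4: 11110 XOR 11001 = 00111
  pos 6: 11101 XOR 11001 = 00100
  pos 8: 10001 XOR 11001 = 01000
  pos 9: 10001 XOR 11001 = 01000
  pos 10: 10001 XOR 11001 = 01000
Remainder = 1000 (nonzero — an error is detected).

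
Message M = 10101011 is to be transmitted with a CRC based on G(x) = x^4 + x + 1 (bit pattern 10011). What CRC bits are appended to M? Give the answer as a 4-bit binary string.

Append 4 zeros: 101010110000. Divide by 10011 (XOR where the leading bit is 1):
  pos 0: 10101 XOR 10011 = 00110
  pos 2: 11001 XOR 10011 = 01010
  pos 3: 10101 XOR 10011 = 00110
  pos 5: 11000 XOR 10011 = 01011
  pos 6: 10110 XOR 10011 = 00101
Remainder (last 4 bits) = 1010. This is the CRC / FCS.

1010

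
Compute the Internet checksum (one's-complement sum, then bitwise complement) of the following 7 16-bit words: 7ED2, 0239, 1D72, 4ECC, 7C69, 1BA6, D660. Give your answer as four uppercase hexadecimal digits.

A445

One's-complement addition (fold any carry out of bit 15 back into bit 0):
  0x7ED2 + 0x0239 = 0x0810B
  0x810B + 0x1D72 = 0x09E7D
  0x9E7D + 0x4ECC = 0x0ED49
  0xED49 + 0x7C69 = 0x169B2 → wrap carry → 0x69B3
  0x69B3 + 0x1BA6 = 0x08559
  0x8559 + 0xD660 = 0x15BB9 → wrap carry → 0x5BBA
One's-complement sum = 0x5BBA.
Checksum = ~0x5BBA & 0xFFFF = 0xA445.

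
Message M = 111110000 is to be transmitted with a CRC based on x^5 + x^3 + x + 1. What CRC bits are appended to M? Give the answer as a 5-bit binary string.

00111

Append 5 zeros: 11111000000000. Divide by 101011 (XOR where the leading bit is 1):
  pos 0: 111110 XOR 101011 = 010101
  pos 1: 101010 XOR 101011 = 000001
  pos 6: 100000 XOR 101011 = 001011
  pos 8: 101100 XOR 101011 = 000111
Remainder (last 5 bits) = 00111. This is the CRC / FCS.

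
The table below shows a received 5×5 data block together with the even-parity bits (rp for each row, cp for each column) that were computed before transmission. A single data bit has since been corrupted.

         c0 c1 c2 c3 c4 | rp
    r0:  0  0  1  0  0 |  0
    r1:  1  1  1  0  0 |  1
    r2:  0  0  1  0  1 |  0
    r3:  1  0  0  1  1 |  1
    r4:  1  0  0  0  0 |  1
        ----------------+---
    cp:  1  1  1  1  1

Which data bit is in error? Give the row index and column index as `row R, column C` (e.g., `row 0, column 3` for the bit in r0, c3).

Recompute each row's even parity and compare to rp:
  r0: data parity 1, sent rp 0 → mismatch
  r1: data parity 1, sent rp 1 → ok
  r2: data parity 0, sent rp 0 → ok
  r3: data parity 1, sent rp 1 → ok
  r4: data parity 1, sent rp 1 → ok
Recompute each column's even parity and compare to cp:
  c0: data parity 1, sent cp 1 → ok
  c1: data parity 1, sent cp 1 → ok
  c2: data parity 1, sent cp 1 → ok
  c3: data parity 1, sent cp 1 → ok
  c4: data parity 0, sent cp 1 → mismatch
Exactly one row (r0) and one column (c4) fail → the flipped bit is at their intersection.

row 0, column 4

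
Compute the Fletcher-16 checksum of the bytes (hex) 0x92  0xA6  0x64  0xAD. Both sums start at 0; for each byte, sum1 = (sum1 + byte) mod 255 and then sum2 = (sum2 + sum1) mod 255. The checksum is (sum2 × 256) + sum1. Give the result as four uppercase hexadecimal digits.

Running sums (mod 255):
  after byte 0 (0x92): sum1=146, sum2=146
  after byte 1 (0xA6): sum1=57, sum2=203
  after byte 2 (0x64): sum1=157, sum2=105
  after byte 3 (0xAD): sum1=75, sum2=180
Checksum = sum2·256 + sum1 = 180·256 + 75 = 46155 = 0xB44B.

B44B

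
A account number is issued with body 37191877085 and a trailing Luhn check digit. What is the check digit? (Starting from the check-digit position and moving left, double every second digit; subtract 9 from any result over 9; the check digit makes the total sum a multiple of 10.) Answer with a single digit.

5

Partial digits right→left: 5 8 0 7 7 8 1 9 1 7 3
Double every second digit counting from the check-digit position (so the 1st, 3rd, 5th, ... of the partial from the right).
  doubled (with −9 where >9): 1 0 5 2 2 6 → sum 16
  kept as-is: 8 7 8 9 7 → sum 39
Total = 16 + 39 = 55.
Check digit = (10 − (55 mod 10)) mod 10 = 5.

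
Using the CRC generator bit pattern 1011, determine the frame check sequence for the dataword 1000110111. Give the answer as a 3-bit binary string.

Append 3 zeros: 1000110111000. Divide by 1011 (XOR where the leading bit is 1):
  pos 0: 1000 XOR 1011 = 0011
  pos 2: 1111 XOR 1011 = 0100
  pos 3: 1000 XOR 1011 = 0011
  pos 5: 1111 XOR 1011 = 0100
  pos 6: 1001 XOR 1011 = 0010
  pos 8: 1000 XOR 1011 = 0011
Remainder (last 3 bits) = 110. This is the CRC / FCS.

110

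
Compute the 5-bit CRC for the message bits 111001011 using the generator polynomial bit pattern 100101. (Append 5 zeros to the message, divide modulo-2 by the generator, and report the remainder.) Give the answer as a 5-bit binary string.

10111

Append 5 zeros: 11100101100000. Divide by 100101 (XOR where the leading bit is 1):
  pos 0: 111001 XOR 100101 = 011100
  pos 1: 111000 XOR 100101 = 011101
  pos 2: 111011 XOR 100101 = 011110
  pos 3: 111101 XOR 100101 = 011000
  pos 4: 110000 XOR 100101 = 010101
  pos 5: 101010 XOR 100101 = 001111
  pos 7: 111100 XOR 100101 = 011001
  pos 8: 110010 XOR 100101 = 010111
Remainder (last 5 bits) = 10111. This is the CRC / FCS.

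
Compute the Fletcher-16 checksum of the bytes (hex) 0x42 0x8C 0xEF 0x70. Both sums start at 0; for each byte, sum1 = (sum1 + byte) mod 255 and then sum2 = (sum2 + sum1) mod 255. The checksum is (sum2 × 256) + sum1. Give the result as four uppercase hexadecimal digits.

FE2F

Running sums (mod 255):
  after byte 0 (0x42): sum1=66, sum2=66
  after byte 1 (0x8C): sum1=206, sum2=17
  after byte 2 (0xEF): sum1=190, sum2=207
  after byte 3 (0x70): sum1=47, sum2=254
Checksum = sum2·256 + sum1 = 254·256 + 47 = 65071 = 0xFE2F.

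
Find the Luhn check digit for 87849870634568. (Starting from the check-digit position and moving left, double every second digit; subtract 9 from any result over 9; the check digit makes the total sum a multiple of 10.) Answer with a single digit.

8

Partial digits right→left: 8 6 5 4 3 6 0 7 8 9 4 8 7 8
Double every second digit counting from the check-digit position (so the 1st, 3rd, 5th, ... of the partial from the right).
  doubled (with −9 where >9): 7 1 6 0 7 8 5 → sum 34
  kept as-is: 6 4 6 7 9 8 8 → sum 48
Total = 34 + 48 = 82.
Check digit = (10 − (82 mod 10)) mod 10 = 8.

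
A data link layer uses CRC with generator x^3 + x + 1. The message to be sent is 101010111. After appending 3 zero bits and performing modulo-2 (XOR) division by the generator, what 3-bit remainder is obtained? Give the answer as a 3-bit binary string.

001

Append 3 zeros: 101010111000. Divide by 1011 (XOR where the leading bit is 1):
  pos 0: 1010 XOR 1011 = 0001
  pos 3: 1101 XOR 1011 = 0110
  pos 4: 1101 XOR 1011 = 0110
  pos 5: 1101 XOR 1011 = 0110
  pos 6: 1100 XOR 1011 = 0111
  pos 7: 1110 XOR 1011 = 0101
  pos 8: 1010 XOR 1011 = 0001
Remainder (last 3 bits) = 001. This is the CRC / FCS.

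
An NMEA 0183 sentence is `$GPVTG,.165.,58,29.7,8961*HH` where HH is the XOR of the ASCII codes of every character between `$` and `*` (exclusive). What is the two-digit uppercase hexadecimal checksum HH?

79

XOR the ASCII codes of the payload characters:
  'G' = 0x47 → acc = 0x47
  'P' = 0x50 → acc = 0x17
  'V' = 0x56 → acc = 0x41
  'T' = 0x54 → acc = 0x15
  'G' = 0x47 → acc = 0x52
  ',' = 0x2C → acc = 0x7E
  '.' = 0x2E → acc = 0x50
  '1' = 0x31 → acc = 0x61
  '6' = 0x36 → acc = 0x57
  '5' = 0x35 → acc = 0x62
  '.' = 0x2E → acc = 0x4C
  ',' = 0x2C → acc = 0x60
  '5' = 0x35 → acc = 0x55
  '8' = 0x38 → acc = 0x6D
  ',' = 0x2C → acc = 0x41
  '2' = 0x32 → acc = 0x73
  '9' = 0x39 → acc = 0x4A
  '.' = 0x2E → acc = 0x64
  '7' = 0x37 → acc = 0x53
  ',' = 0x2C → acc = 0x7F
  '8' = 0x38 → acc = 0x47
  '9' = 0x39 → acc = 0x7E
  '6' = 0x36 → acc = 0x48
  '1' = 0x31 → acc = 0x79
Checksum = 0x79.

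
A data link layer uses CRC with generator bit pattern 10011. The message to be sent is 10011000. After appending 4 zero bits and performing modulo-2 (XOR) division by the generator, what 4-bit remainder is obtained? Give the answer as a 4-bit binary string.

Append 4 zeros: 100110000000. Divide by 10011 (XOR where the leading bit is 1):
  pos 0: 10011 XOR 10011 = 00000
Remainder (last 4 bits) = 0000. This is the CRC / FCS.

0000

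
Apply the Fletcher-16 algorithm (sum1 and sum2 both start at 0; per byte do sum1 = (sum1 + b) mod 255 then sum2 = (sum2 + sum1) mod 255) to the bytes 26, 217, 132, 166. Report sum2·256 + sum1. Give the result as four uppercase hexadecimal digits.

Running sums (mod 255):
  after byte 0 (26): sum1=26, sum2=26
  after byte 1 (217): sum1=243, sum2=14
  after byte 2 (132): sum1=120, sum2=134
  after byte 3 (166): sum1=31, sum2=165
Checksum = sum2·256 + sum1 = 165·256 + 31 = 42271 = 0xA51F.

A51F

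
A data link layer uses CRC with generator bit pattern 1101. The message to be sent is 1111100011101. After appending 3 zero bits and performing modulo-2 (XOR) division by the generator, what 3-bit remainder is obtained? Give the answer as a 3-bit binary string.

000

Append 3 zeros: 1111100011101000. Divide by 1101 (XOR where the leading bit is 1):
  pos 0: 1111 XOR 1101 = 0010
  pos 2: 1010 XOR 1101 = 0111
  pos 3: 1110 XOR 1101 = 0011
  pos 5: 1101 XOR 1101 = 0000
  pos 9: 1101 XOR 1101 = 0000
Remainder (last 3 bits) = 000. This is the CRC / FCS.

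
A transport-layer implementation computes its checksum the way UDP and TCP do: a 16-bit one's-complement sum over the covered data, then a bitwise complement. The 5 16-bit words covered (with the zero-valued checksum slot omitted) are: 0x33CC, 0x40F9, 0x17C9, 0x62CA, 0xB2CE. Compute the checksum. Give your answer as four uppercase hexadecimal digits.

One's-complement addition (fold any carry out of bit 15 back into bit 0):
  0x33CC + 0x40F9 = 0x074C5
  0x74C5 + 0x17C9 = 0x08C8E
  0x8C8E + 0x62CA = 0x0EF58
  0xEF58 + 0xB2CE = 0x1A226 → wrap carry → 0xA227
One's-complement sum = 0xA227.
Checksum = ~0xA227 & 0xFFFF = 0x5DD8.

5DD8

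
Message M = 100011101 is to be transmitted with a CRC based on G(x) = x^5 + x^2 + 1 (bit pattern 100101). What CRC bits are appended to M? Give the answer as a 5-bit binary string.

11010

Append 5 zeros: 10001110100000. Divide by 100101 (XOR where the leading bit is 1):
  pos 0: 100011 XOR 100101 = 000110
  pos 3: 110101 XOR 100101 = 010000
  pos 4: 100000 XOR 100101 = 000101
  pos 7: 101000 XOR 100101 = 001101
Remainder (last 5 bits) = 11010. This is the CRC / FCS.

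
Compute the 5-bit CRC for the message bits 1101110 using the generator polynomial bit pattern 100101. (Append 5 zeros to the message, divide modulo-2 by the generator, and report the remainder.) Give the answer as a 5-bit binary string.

Append 5 zeros: 110111000000. Divide by 100101 (XOR where the leading bit is 1):
  pos 0: 110111 XOR 100101 = 010010
  pos 1: 100100 XOR 100101 = 000001
  pos 6: 100000 XOR 100101 = 000101
Remainder (last 5 bits) = 00101. This is the CRC / FCS.

00101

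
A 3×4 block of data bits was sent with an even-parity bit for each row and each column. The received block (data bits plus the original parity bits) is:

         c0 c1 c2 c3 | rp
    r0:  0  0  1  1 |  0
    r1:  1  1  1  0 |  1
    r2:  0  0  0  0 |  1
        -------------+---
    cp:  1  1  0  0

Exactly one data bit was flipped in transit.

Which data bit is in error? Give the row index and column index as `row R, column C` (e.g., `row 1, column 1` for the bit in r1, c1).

row 2, column 3

Recompute each row's even parity and compare to rp:
  r0: data parity 0, sent rp 0 → ok
  r1: data parity 1, sent rp 1 → ok
  r2: data parity 0, sent rp 1 → mismatch
Recompute each column's even parity and compare to cp:
  c0: data parity 1, sent cp 1 → ok
  c1: data parity 1, sent cp 1 → ok
  c2: data parity 0, sent cp 0 → ok
  c3: data parity 1, sent cp 0 → mismatch
Exactly one row (r2) and one column (c3) fail → the flipped bit is at their intersection.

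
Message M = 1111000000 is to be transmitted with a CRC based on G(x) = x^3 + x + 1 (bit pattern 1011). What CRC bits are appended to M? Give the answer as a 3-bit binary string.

Append 3 zeros: 1111000000000. Divide by 1011 (XOR where the leading bit is 1):
  pos 0: 1111 XOR 1011 = 0100
  pos 1: 1000 XOR 1011 = 0011
  pos 3: 1100 XOR 1011 = 0111
  pos 4: 1110 XOR 1011 = 0101
  pos 5: 1010 XOR 1011 = 0001
  pos 8: 1000 XOR 1011 = 0011
Remainder (last 3 bits) = 110. This is the CRC / FCS.

110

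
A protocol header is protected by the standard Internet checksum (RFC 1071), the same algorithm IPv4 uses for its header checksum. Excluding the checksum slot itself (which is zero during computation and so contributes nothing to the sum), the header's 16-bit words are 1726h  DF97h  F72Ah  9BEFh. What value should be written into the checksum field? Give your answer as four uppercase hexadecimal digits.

7627

One's-complement addition (fold any carry out of bit 15 back into bit 0):
  0x1726 + 0xDF97 = 0x0F6BD
  0xF6BD + 0xF72A = 0x1EDE7 → wrap carry → 0xEDE8
  0xEDE8 + 0x9BEF = 0x189D7 → wrap carry → 0x89D8
One's-complement sum = 0x89D8.
Checksum = ~0x89D8 & 0xFFFF = 0x7627.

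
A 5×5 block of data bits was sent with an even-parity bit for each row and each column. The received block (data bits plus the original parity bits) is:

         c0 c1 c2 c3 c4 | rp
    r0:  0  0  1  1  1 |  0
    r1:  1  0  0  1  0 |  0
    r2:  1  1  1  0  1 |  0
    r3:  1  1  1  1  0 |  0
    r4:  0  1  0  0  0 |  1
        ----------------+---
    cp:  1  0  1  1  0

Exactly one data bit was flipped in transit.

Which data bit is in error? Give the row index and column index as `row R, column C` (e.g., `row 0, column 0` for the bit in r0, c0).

row 0, column 1

Recompute each row's even parity and compare to rp:
  r0: data parity 1, sent rp 0 → mismatch
  r1: data parity 0, sent rp 0 → ok
  r2: data parity 0, sent rp 0 → ok
  r3: data parity 0, sent rp 0 → ok
  r4: data parity 1, sent rp 1 → ok
Recompute each column's even parity and compare to cp:
  c0: data parity 1, sent cp 1 → ok
  c1: data parity 1, sent cp 0 → mismatch
  c2: data parity 1, sent cp 1 → ok
  c3: data parity 1, sent cp 1 → ok
  c4: data parity 0, sent cp 0 → ok
Exactly one row (r0) and one column (c1) fail → the flipped bit is at their intersection.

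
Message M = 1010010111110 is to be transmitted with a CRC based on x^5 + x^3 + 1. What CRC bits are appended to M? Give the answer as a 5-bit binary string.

Append 5 zeros: 101001011111000000. Divide by 101001 (XOR where the leading bit is 1):
  pos 0: 101001 XOR 101001 = 000000
  pos 7: 111110 XOR 101001 = 010111
  pos 8: 101110 XOR 101001 = 000111
  pos 11: 111000 XOR 101001 = 010001
  pos 12: 100010 XOR 101001 = 001011
Remainder (last 5 bits) = 01011. This is the CRC / FCS.

01011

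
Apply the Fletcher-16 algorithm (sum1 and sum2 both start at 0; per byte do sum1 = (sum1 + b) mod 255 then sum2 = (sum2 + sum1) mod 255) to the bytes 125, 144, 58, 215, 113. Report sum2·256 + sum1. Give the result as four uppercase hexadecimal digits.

8591

Running sums (mod 255):
  after byte 0 (125): sum1=125, sum2=125
  after byte 1 (144): sum1=14, sum2=139
  after byte 2 (58): sum1=72, sum2=211
  after byte 3 (215): sum1=32, sum2=243
  after byte 4 (113): sum1=145, sum2=133
Checksum = sum2·256 + sum1 = 133·256 + 145 = 34193 = 0x8591.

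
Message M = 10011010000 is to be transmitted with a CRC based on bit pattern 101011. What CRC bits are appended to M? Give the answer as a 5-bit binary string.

Append 5 zeros: 1001101000000000. Divide by 101011 (XOR where the leading bit is 1):
  pos 0: 100110 XOR 101011 = 001101
  pos 2: 110110 XOR 101011 = 011101
  pos 3: 111010 XOR 101011 = 010001
  pos 4: 100010 XOR 101011 = 001001
  pos 6: 100100 XOR 101011 = 001111
  pos 8: 111100 XOR 101011 = 010111
  pos 9: 101110 XOR 101011 = 000101
Remainder (last 5 bits) = 01010. This is the CRC / FCS.

01010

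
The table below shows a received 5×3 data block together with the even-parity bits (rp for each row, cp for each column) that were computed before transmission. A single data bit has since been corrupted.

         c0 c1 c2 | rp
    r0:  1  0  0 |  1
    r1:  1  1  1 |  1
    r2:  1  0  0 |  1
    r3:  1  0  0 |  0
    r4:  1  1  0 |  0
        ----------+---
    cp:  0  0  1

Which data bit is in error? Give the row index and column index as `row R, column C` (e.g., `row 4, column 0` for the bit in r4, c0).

Recompute each row's even parity and compare to rp:
  r0: data parity 1, sent rp 1 → ok
  r1: data parity 1, sent rp 1 → ok
  r2: data parity 1, sent rp 1 → ok
  r3: data parity 1, sent rp 0 → mismatch
  r4: data parity 0, sent rp 0 → ok
Recompute each column's even parity and compare to cp:
  c0: data parity 1, sent cp 0 → mismatch
  c1: data parity 0, sent cp 0 → ok
  c2: data parity 1, sent cp 1 → ok
Exactly one row (r3) and one column (c0) fail → the flipped bit is at their intersection.

row 3, column 0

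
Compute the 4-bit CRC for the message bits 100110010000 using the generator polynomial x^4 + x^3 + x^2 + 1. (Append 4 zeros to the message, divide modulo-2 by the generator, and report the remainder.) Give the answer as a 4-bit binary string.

Append 4 zeros: 1001100100000000. Divide by 11101 (XOR where the leading bit is 1):
  pos 0: 10011 XOR 11101 = 01110
  pos 1: 11100 XOR 11101 = 00001
  pos 5: 10100 XOR 11101 = 01001
  pos 6: 10010 XOR 11101 = 01111
  pos 7: 11110 XOR 11101 = 00011
  pos 10: 11000 XOR 11101 = 00101
Remainder (last 4 bits) = 1010. This is the CRC / FCS.

1010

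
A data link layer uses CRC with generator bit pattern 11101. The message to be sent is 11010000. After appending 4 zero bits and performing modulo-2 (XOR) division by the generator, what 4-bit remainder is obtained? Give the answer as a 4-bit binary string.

0111

Append 4 zeros: 110100000000. Divide by 11101 (XOR where the leading bit is 1):
  pos 0: 11010 XOR 11101 = 00111
  pos 2: 11100 XOR 11101 = 00001
  pos 6: 10000 XOR 11101 = 01101
  pos 7: 11010 XOR 11101 = 00111
Remainder (last 4 bits) = 0111. This is the CRC / FCS.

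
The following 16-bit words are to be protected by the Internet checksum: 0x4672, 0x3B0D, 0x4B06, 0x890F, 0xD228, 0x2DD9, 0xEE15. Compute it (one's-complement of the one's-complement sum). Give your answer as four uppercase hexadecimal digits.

BC52

One's-complement addition (fold any carry out of bit 15 back into bit 0):
  0x4672 + 0x3B0D = 0x0817F
  0x817F + 0x4B06 = 0x0CC85
  0xCC85 + 0x890F = 0x15594 → wrap carry → 0x5595
  0x5595 + 0xD228 = 0x127BD → wrap carry → 0x27BE
  0x27BE + 0x2DD9 = 0x05597
  0x5597 + 0xEE15 = 0x143AC → wrap carry → 0x43AD
One's-complement sum = 0x43AD.
Checksum = ~0x43AD & 0xFFFF = 0xBC52.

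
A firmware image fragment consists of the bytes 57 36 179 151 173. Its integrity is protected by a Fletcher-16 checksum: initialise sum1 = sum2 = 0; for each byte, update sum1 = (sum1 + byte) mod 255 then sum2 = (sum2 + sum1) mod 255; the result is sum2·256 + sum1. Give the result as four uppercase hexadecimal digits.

A656

Running sums (mod 255):
  after byte 0 (57): sum1=57, sum2=57
  after byte 1 (36): sum1=93, sum2=150
  after byte 2 (179): sum1=17, sum2=167
  after byte 3 (151): sum1=168, sum2=80
  after byte 4 (173): sum1=86, sum2=166
Checksum = sum2·256 + sum1 = 166·256 + 86 = 42582 = 0xA656.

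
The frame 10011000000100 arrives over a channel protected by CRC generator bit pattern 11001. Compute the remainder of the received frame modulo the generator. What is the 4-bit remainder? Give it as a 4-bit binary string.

1101

Modulo-2 division of 10011000000100 by 11001:
  pos 0: 10011 XOR 11001 = 01010
  pos 1: 10100 XOR 11001 = 01101
  pos 2: 11010 XOR 11001 = 00011
  pos 5: 11000 XOR 11001 = 00001
  pos 9: 10100 XOR 11001 = 01101
Remainder = 1101 (nonzero — an error is detected).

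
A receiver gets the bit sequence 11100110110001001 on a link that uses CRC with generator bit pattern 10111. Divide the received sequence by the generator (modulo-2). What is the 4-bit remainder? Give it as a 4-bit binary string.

0010

Modulo-2 division of 11100110110001001 by 10111:
  pos 0: 11100 XOR 10111 = 01011
  pos 1: 10111 XOR 10111 = 00000
  pos 6: 10110 XOR 10111 = 00001
  pos 10: 10010 XOR 10111 = 00101
  pos 12: 10101 XOR 10111 = 00010
Remainder = 0010 (nonzero — an error is detected).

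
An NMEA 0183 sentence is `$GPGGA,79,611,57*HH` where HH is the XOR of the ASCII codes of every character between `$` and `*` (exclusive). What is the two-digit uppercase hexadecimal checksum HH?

40

XOR the ASCII codes of the payload characters:
  'G' = 0x47 → acc = 0x47
  'P' = 0x50 → acc = 0x17
  'G' = 0x47 → acc = 0x50
  'G' = 0x47 → acc = 0x17
  'A' = 0x41 → acc = 0x56
  ',' = 0x2C → acc = 0x7A
  '7' = 0x37 → acc = 0x4D
  '9' = 0x39 → acc = 0x74
  ',' = 0x2C → acc = 0x58
  '6' = 0x36 → acc = 0x6E
  '1' = 0x31 → acc = 0x5F
  '1' = 0x31 → acc = 0x6E
  ',' = 0x2C → acc = 0x42
  '5' = 0x35 → acc = 0x77
  '7' = 0x37 → acc = 0x40
Checksum = 0x40.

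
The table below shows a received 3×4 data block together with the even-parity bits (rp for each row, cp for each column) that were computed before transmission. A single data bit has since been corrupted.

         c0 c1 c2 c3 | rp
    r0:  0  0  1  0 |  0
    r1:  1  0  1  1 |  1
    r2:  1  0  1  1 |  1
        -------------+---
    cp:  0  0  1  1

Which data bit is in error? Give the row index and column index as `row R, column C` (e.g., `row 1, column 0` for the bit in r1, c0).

row 0, column 3

Recompute each row's even parity and compare to rp:
  r0: data parity 1, sent rp 0 → mismatch
  r1: data parity 1, sent rp 1 → ok
  r2: data parity 1, sent rp 1 → ok
Recompute each column's even parity and compare to cp:
  c0: data parity 0, sent cp 0 → ok
  c1: data parity 0, sent cp 0 → ok
  c2: data parity 1, sent cp 1 → ok
  c3: data parity 0, sent cp 1 → mismatch
Exactly one row (r0) and one column (c3) fail → the flipped bit is at their intersection.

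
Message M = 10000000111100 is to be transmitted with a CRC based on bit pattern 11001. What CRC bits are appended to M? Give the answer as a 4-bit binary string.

0111

Append 4 zeros: 100000001111000000. Divide by 11001 (XOR where the leading bit is 1):
  pos 0: 10000 XOR 11001 = 01001
  pos 1: 10010 XOR 11001 = 01011
  pos 2: 10110 XOR 11001 = 01111
  pos 3: 11110 XOR 11001 = 00111
  pos 5: 11111 XOR 11001 = 00110
  pos 7: 11011 XOR 11001 = 00010
  pos 10: 10000 XOR 11001 = 01001
  pos 11: 10010 XOR 11001 = 01011
  pos 12: 10110 XOR 11001 = 01111
  pos 13: 11110 XOR 11001 = 00111
Remainder (last 4 bits) = 0111. This is the CRC / FCS.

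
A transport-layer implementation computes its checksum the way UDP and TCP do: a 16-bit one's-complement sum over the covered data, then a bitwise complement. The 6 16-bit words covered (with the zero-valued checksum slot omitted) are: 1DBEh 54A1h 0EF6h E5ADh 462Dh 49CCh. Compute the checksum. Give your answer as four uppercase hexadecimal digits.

0903

One's-complement addition (fold any carry out of bit 15 back into bit 0):
  0x1DBE + 0x54A1 = 0x0725F
  0x725F + 0x0EF6 = 0x08155
  0x8155 + 0xE5AD = 0x16702 → wrap carry → 0x6703
  0x6703 + 0x462D = 0x0AD30
  0xAD30 + 0x49CC = 0x0F6FC
One's-complement sum = 0xF6FC.
Checksum = ~0xF6FC & 0xFFFF = 0x0903.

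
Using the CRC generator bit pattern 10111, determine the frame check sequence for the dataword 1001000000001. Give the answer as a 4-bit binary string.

1000

Append 4 zeros: 10010000000010000. Divide by 10111 (XOR where the leading bit is 1):
  pos 0: 10010 XOR 10111 = 00101
  pos 2: 10100 XOR 10111 = 00011
  pos 5: 11000 XOR 10111 = 01111
  pos 6: 11110 XOR 10111 = 01001
  pos 7: 10010 XOR 10111 = 00101
  pos 9: 10110 XOR 10111 = 00001
Remainder (last 4 bits) = 1000. This is the CRC / FCS.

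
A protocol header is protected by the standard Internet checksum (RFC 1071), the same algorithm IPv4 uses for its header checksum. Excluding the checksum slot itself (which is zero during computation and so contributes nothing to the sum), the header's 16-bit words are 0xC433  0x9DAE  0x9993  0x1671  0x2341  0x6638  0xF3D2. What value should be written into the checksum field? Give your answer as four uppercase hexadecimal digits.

70CC

One's-complement addition (fold any carry out of bit 15 back into bit 0):
  0xC433 + 0x9DAE = 0x161E1 → wrap carry → 0x61E2
  0x61E2 + 0x9993 = 0x0FB75
  0xFB75 + 0x1671 = 0x111E6 → wrap carry → 0x11E7
  0x11E7 + 0x2341 = 0x03528
  0x3528 + 0x6638 = 0x09B60
  0x9B60 + 0xF3D2 = 0x18F32 → wrap carry → 0x8F33
One's-complement sum = 0x8F33.
Checksum = ~0x8F33 & 0xFFFF = 0x70CC.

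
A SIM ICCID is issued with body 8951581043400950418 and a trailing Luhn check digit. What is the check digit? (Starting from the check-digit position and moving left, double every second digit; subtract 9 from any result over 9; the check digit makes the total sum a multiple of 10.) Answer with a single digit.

6

Partial digits right→left: 8 1 4 0 5 9 0 0 4 3 4 0 1 8 5 1 5 9 8
Double every second digit counting from the check-digit position (so the 1st, 3rd, 5th, ... of the partial from the right).
  doubled (with −9 where >9): 7 8 1 0 8 8 2 1 1 7 → sum 43
  kept as-is: 1 0 9 0 3 0 8 1 9 → sum 31
Total = 43 + 31 = 74.
Check digit = (10 − (74 mod 10)) mod 10 = 6.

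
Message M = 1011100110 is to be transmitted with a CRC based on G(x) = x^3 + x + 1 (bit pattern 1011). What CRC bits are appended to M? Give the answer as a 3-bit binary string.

Append 3 zeros: 1011100110000. Divide by 1011 (XOR where the leading bit is 1):
  pos 0: 1011 XOR 1011 = 0000
  pos 4: 1001 XOR 1011 = 0010
  pos 6: 1010 XOR 1011 = 0001
  pos 9: 1000 XOR 1011 = 0011
Remainder (last 3 bits) = 011. This is the CRC / FCS.

011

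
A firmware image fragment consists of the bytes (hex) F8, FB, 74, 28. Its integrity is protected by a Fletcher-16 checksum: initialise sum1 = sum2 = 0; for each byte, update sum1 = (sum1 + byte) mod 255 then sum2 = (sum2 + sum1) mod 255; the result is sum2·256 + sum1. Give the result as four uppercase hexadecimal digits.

Running sums (mod 255):
  after byte 0 (F8): sum1=248, sum2=248
  after byte 1 (FB): sum1=244, sum2=237
  after byte 2 (74): sum1=105, sum2=87
  after byte 3 (28): sum1=145, sum2=232
Checksum = sum2·256 + sum1 = 232·256 + 145 = 59537 = 0xE891.

E891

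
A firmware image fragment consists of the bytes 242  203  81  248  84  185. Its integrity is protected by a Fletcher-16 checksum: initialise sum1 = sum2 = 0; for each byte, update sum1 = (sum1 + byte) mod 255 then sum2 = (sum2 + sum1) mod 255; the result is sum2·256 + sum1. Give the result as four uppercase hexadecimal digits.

3F17

Running sums (mod 255):
  after byte 0 (242): sum1=242, sum2=242
  after byte 1 (203): sum1=190, sum2=177
  after byte 2 (81): sum1=16, sum2=193
  after byte 3 (248): sum1=9, sum2=202
  after byte 4 (84): sum1=93, sum2=40
  after byte 5 (185): sum1=23, sum2=63
Checksum = sum2·256 + sum1 = 63·256 + 23 = 16151 = 0x3F17.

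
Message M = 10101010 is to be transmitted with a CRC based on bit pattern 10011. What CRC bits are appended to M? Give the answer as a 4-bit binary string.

Append 4 zeros: 101010100000. Divide by 10011 (XOR where the leading bit is 1):
  pos 0: 10101 XOR 10011 = 00110
  pos 2: 11001 XOR 10011 = 01010
  pos 3: 10100 XOR 10011 = 00111
  pos 5: 11100 XOR 10011 = 01111
  pos 6: 11110 XOR 10011 = 01101
  pos 7: 11010 XOR 10011 = 01001
Remainder (last 4 bits) = 1001. This is the CRC / FCS.

1001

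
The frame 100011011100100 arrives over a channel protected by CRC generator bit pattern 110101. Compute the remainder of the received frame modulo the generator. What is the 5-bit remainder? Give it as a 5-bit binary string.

00001

Modulo-2 division of 100011011100100 by 110101:
  pos 0: 100011 XOR 110101 = 010110
  pos 1: 101100 XOR 110101 = 011001
  pos 2: 110011 XOR 110101 = 000110
  pos 5: 110110 XOR 110101 = 000011
  pos 9: 110100 XOR 110101 = 000001
Remainder = 00001 (nonzero — an error is detected).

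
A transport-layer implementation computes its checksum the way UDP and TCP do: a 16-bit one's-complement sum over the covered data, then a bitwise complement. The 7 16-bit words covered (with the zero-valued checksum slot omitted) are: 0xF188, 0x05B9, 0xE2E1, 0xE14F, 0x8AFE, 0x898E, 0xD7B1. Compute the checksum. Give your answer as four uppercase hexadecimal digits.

One's-complement addition (fold any carry out of bit 15 back into bit 0):
  0xF188 + 0x05B9 = 0x0F741
  0xF741 + 0xE2E1 = 0x1DA22 → wrap carry → 0xDA23
  0xDA23 + 0xE14F = 0x1BB72 → wrap carry → 0xBB73
  0xBB73 + 0x8AFE = 0x14671 → wrap carry → 0x4672
  0x4672 + 0x898E = 0x0D000
  0xD000 + 0xD7B1 = 0x1A7B1 → wrap carry → 0xA7B2
One's-complement sum = 0xA7B2.
Checksum = ~0xA7B2 & 0xFFFF = 0x584D.

584D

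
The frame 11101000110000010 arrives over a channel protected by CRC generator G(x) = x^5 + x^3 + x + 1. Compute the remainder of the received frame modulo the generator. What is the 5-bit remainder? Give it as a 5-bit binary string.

Modulo-2 division of 11101000110000010 by 101011:
  pos 0: 111010 XOR 101011 = 010001
  pos 1: 100010 XOR 101011 = 001001
  pos 3: 100101 XOR 101011 = 001110
  pos 5: 111010 XOR 101011 = 010001
  pos 6: 100010 XOR 101011 = 001001
  pos 8: 100100 XOR 101011 = 001111
  pos 10: 111101 XOR 101011 = 010110
  pos 11: 101100 XOR 101011 = 000111
Remainder = 00111 (nonzero — an error is detected).

00111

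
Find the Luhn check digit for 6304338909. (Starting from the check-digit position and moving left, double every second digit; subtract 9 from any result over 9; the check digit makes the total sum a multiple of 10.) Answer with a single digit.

Partial digits right→left: 9 0 9 8 3 3 4 0 3 6
Double every second digit counting from the check-digit position (so the 1st, 3rd, 5th, ... of the partial from the right).
  doubled (with −9 where >9): 9 9 6 8 6 → sum 38
  kept as-is: 0 8 3 0 6 → sum 17
Total = 38 + 17 = 55.
Check digit = (10 − (55 mod 10)) mod 10 = 5.

5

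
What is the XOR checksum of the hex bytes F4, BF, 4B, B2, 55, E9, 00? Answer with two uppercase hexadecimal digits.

0E

XOR the bytes together:
  start with 0xF4
  0xF4 ⊕ 0xBF = 0x4B
  0x4B ⊕ 0x4B = 0x00
  0x00 ⊕ 0xB2 = 0xB2
  0xB2 ⊕ 0x55 = 0xE7
  0xE7 ⊕ 0xE9 = 0x0E
  0x0E ⊕ 0x00 = 0x0E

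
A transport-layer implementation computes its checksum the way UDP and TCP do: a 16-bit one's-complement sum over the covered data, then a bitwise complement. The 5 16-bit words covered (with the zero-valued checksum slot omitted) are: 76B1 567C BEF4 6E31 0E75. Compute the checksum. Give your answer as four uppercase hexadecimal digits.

F736

One's-complement addition (fold any carry out of bit 15 back into bit 0):
  0x76B1 + 0x567C = 0x0CD2D
  0xCD2D + 0xBEF4 = 0x18C21 → wrap carry → 0x8C22
  0x8C22 + 0x6E31 = 0x0FA53
  0xFA53 + 0x0E75 = 0x108C8 → wrap carry → 0x08C9
One's-complement sum = 0x08C9.
Checksum = ~0x08C9 & 0xFFFF = 0xF736.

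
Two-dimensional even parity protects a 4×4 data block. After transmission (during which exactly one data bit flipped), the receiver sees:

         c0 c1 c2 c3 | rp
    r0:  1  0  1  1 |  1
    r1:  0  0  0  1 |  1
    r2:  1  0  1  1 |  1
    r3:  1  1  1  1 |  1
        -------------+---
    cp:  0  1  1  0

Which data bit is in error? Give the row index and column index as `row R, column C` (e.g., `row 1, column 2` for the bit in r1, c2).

Recompute each row's even parity and compare to rp:
  r0: data parity 1, sent rp 1 → ok
  r1: data parity 1, sent rp 1 → ok
  r2: data parity 1, sent rp 1 → ok
  r3: data parity 0, sent rp 1 → mismatch
Recompute each column's even parity and compare to cp:
  c0: data parity 1, sent cp 0 → mismatch
  c1: data parity 1, sent cp 1 → ok
  c2: data parity 1, sent cp 1 → ok
  c3: data parity 0, sent cp 0 → ok
Exactly one row (r3) and one column (c0) fail → the flipped bit is at their intersection.

row 3, column 0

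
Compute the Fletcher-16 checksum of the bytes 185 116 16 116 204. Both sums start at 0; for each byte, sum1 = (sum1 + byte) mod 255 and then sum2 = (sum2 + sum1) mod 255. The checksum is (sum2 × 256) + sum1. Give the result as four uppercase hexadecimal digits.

Running sums (mod 255):
  after byte 0 (185): sum1=185, sum2=185
  after byte 1 (116): sum1=46, sum2=231
  after byte 2 (16): sum1=62, sum2=38
  after byte 3 (116): sum1=178, sum2=216
  after byte 4 (204): sum1=127, sum2=88
Checksum = sum2·256 + sum1 = 88·256 + 127 = 22655 = 0x587F.

587F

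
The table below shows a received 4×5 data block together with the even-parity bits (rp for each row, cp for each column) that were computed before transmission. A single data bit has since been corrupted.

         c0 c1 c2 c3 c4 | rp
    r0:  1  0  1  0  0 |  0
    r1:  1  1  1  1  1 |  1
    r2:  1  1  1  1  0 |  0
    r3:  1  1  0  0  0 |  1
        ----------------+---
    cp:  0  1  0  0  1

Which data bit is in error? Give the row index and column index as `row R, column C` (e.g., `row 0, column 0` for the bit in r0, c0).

Recompute each row's even parity and compare to rp:
  r0: data parity 0, sent rp 0 → ok
  r1: data parity 1, sent rp 1 → ok
  r2: data parity 0, sent rp 0 → ok
  r3: data parity 0, sent rp 1 → mismatch
Recompute each column's even parity and compare to cp:
  c0: data parity 0, sent cp 0 → ok
  c1: data parity 1, sent cp 1 → ok
  c2: data parity 1, sent cp 0 → mismatch
  c3: data parity 0, sent cp 0 → ok
  c4: data parity 1, sent cp 1 → ok
Exactly one row (r3) and one column (c2) fail → the flipped bit is at their intersection.

row 3, column 2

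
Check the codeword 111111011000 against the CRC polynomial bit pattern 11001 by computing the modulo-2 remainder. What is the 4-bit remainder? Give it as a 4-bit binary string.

Modulo-2 division of 111111011000 by 11001:
  pos 0: 11111 XOR 11001 = 00110
  pos 2: 11010 XOR 11001 = 00011
  pos 5: 11110 XOR 11001 = 00111
  pos 7: 11100 XOR 11001 = 00101
Remainder = 0101 (nonzero — an error is detected).

0101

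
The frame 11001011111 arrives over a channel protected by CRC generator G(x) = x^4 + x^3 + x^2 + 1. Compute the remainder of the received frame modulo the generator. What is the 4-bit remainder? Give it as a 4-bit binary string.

Modulo-2 division of 11001011111 by 11101:
  pos 0: 11001 XOR 11101 = 00100
  pos 2: 10001 XOR 11101 = 01100
  pos 3: 11001 XOR 11101 = 00100
  pos 5: 10011 XOR 11101 = 01110
  pos 6: 11101 XOR 11101 = 00000
Remainder = 0000 (zero — the frame passes the CRC check).

0000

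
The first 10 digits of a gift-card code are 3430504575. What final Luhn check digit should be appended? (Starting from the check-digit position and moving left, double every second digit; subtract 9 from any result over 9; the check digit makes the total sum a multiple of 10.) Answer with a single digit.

Partial digits right→left: 5 7 5 4 0 5 0 3 4 3
Double every second digit counting from the check-digit position (so the 1st, 3rd, 5th, ... of the partial from the right).
  doubled (with −9 where >9): 1 1 0 0 8 → sum 10
  kept as-is: 7 4 5 3 3 → sum 22
Total = 10 + 22 = 32.
Check digit = (10 − (32 mod 10)) mod 10 = 8.

8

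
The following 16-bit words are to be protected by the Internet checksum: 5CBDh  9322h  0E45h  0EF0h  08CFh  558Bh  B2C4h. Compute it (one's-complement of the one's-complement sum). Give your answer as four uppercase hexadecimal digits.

One's-complement addition (fold any carry out of bit 15 back into bit 0):
  0x5CBD + 0x9322 = 0x0EFDF
  0xEFDF + 0x0E45 = 0x0FE24
  0xFE24 + 0x0EF0 = 0x10D14 → wrap carry → 0x0D15
  0x0D15 + 0x08CF = 0x015E4
  0x15E4 + 0x558B = 0x06B6F
  0x6B6F + 0xB2C4 = 0x11E33 → wrap carry → 0x1E34
One's-complement sum = 0x1E34.
Checksum = ~0x1E34 & 0xFFFF = 0xE1CB.

E1CB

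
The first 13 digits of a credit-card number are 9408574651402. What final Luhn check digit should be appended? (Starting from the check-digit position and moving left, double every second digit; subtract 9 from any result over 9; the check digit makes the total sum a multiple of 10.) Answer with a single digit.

3

Partial digits right→left: 2 0 4 1 5 6 4 7 5 8 0 4 9
Double every second digit counting from the check-digit position (so the 1st, 3rd, 5th, ... of the partial from the right).
  doubled (with −9 where >9): 4 8 1 8 1 0 9 → sum 31
  kept as-is: 0 1 6 7 8 4 → sum 26
Total = 31 + 26 = 57.
Check digit = (10 − (57 mod 10)) mod 10 = 3.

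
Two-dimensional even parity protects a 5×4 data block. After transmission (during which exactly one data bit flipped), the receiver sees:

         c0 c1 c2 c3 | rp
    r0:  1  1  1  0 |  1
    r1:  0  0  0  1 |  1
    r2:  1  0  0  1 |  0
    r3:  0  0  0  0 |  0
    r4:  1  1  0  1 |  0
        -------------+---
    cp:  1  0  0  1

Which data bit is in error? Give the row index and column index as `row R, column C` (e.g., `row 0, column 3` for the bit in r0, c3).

Recompute each row's even parity and compare to rp:
  r0: data parity 1, sent rp 1 → ok
  r1: data parity 1, sent rp 1 → ok
  r2: data parity 0, sent rp 0 → ok
  r3: data parity 0, sent rp 0 → ok
  r4: data parity 1, sent rp 0 → mismatch
Recompute each column's even parity and compare to cp:
  c0: data parity 1, sent cp 1 → ok
  c1: data parity 0, sent cp 0 → ok
  c2: data parity 1, sent cp 0 → mismatch
  c3: data parity 1, sent cp 1 → ok
Exactly one row (r4) and one column (c2) fail → the flipped bit is at their intersection.

row 4, column 2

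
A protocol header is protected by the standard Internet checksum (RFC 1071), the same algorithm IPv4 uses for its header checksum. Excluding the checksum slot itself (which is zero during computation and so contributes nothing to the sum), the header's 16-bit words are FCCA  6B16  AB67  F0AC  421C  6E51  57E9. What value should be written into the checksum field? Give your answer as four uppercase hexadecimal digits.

One's-complement addition (fold any carry out of bit 15 back into bit 0):
  0xFCCA + 0x6B16 = 0x167E0 → wrap carry → 0x67E1
  0x67E1 + 0xAB67 = 0x11348 → wrap carry → 0x1349
  0x1349 + 0xF0AC = 0x103F5 → wrap carry → 0x03F6
  0x03F6 + 0x421C = 0x04612
  0x4612 + 0x6E51 = 0x0B463
  0xB463 + 0x57E9 = 0x10C4C → wrap carry → 0x0C4D
One's-complement sum = 0x0C4D.
Checksum = ~0x0C4D & 0xFFFF = 0xF3B2.

F3B2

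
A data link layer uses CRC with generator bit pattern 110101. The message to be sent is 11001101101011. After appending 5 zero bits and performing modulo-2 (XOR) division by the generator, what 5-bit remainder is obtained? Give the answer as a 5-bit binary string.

01110

Append 5 zeros: 1100110110101100000. Divide by 110101 (XOR where the leading bit is 1):
  pos 0: 110011 XOR 110101 = 000110
  pos 3: 110011 XOR 110101 = 000110
  pos 6: 110010 XOR 110101 = 000111
  pos 9: 111110 XOR 110101 = 001011
  pos 11: 101100 XOR 110101 = 011001
  pos 12: 110010 XOR 110101 = 000111
Remainder (last 5 bits) = 01110. This is the CRC / FCS.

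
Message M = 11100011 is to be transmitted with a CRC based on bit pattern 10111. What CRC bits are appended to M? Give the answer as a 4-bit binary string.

0010

Append 4 zeros: 111000110000. Divide by 10111 (XOR where the leading bit is 1):
  pos 0: 11100 XOR 10111 = 01011
  pos 1: 10110 XOR 10111 = 00001
  pos 5: 11100 XOR 10111 = 01011
  pos 6: 10110 XOR 10111 = 00001
Remainder (last 4 bits) = 0010. This is the CRC / FCS.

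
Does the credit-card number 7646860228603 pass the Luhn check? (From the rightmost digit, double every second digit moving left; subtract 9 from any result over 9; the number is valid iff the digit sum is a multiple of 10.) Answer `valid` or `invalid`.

valid

From the right, keep odd positions and double even positions (subtract 9 from any doubled value over 9):
  doubled (positions 2,4,...): 0 7 4 3 3 3 → sum 20
  kept (positions 1,3,...): 3 6 2 0 8 4 7 → sum 30
Total = 50.
50 mod 10 = 0, so the number is valid.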